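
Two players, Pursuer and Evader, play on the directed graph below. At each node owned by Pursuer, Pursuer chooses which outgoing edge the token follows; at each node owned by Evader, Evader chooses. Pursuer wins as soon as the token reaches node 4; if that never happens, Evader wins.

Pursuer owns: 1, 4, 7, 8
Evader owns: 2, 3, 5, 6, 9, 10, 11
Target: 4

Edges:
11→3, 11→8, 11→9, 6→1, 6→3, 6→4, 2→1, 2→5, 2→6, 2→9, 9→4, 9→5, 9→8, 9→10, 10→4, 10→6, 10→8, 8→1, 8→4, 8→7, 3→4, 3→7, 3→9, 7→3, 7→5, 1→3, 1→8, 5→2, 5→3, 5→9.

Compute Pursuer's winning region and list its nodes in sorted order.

1, 4, 8

A0 = {4}
A1: add {8} — 8 (Pursuer) has 8→4.
A2: add {1} — 1 (Pursuer) has 1→8.
A3 = A2; e.g. 2 (Evader) can still go to 5. Fixed point.
Pursuer's winning region = {1, 4, 8}.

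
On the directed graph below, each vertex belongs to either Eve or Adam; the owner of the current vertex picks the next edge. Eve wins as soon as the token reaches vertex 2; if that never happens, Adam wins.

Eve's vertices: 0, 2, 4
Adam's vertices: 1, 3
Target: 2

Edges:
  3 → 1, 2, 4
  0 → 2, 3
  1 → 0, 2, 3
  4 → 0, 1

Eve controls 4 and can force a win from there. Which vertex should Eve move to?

0

A0 = {2}
A1: add {0} — 0 (Eve) has 0→2.
A2: add {4} — 4 (Eve) has 4→0.
A3 = A2; e.g. 1 (Adam) can still go to 3. Fixed point.
From 4, successor 0 is in the attractor (rank 1); the other successor 1 is not.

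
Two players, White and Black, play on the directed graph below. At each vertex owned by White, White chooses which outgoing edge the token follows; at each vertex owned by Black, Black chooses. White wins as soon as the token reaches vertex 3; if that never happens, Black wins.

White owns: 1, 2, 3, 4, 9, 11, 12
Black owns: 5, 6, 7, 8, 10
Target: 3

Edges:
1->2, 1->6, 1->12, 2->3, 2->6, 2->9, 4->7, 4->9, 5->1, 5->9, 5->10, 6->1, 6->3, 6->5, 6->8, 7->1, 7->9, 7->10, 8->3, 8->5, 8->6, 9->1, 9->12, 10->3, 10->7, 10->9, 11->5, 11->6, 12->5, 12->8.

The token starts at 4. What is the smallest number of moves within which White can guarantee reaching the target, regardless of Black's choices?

A0 = {3}
A1: add {2} — 2 (White) has 2→3.
A2: add {1} — 1 (White) has 1→2.
A3: add {9} — 9 (White) has 9→1.
A4: add {4} — 4 (White) has 4→9.
A5 = A4; e.g. 5 (Black) can still go to 10. Fixed point.
4 enters the attractor at level 4, so White can force the target in 4 moves from there.

4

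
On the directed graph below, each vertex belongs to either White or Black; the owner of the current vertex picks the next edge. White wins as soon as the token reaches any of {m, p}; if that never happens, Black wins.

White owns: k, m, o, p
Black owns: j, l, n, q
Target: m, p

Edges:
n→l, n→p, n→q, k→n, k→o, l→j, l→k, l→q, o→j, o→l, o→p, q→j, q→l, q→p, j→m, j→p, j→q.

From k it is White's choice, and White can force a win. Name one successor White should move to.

o

A0 = {m, p}
A1: add {o} — o (White) has o→p.
A2: add {k} — k (White) has k→o.
A3 = A2; e.g. j (Black) can still go to q. Fixed point.
From k, successor o is in the attractor (rank 1); the other successor n is not.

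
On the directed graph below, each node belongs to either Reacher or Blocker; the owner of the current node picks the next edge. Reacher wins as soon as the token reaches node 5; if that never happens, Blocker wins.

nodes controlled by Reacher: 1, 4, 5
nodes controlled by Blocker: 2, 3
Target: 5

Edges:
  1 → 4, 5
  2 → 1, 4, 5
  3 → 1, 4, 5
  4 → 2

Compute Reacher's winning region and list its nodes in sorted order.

1, 5

A0 = {5}
A1: add {1} — 1 (Reacher) has 1→5.
A2 = A1; e.g. 2 (Blocker) can still go to 4. Fixed point.
Reacher's winning region = {1, 5}.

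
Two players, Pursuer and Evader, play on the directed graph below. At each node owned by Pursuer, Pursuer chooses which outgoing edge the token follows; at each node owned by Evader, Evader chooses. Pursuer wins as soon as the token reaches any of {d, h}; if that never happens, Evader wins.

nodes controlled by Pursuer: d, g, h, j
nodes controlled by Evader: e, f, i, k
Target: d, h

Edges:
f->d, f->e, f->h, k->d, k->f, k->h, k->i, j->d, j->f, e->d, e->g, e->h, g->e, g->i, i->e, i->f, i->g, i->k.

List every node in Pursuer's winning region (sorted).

A0 = {d, h}
A1: add {j} — j (Pursuer) has j→d.
A2 = A1; e.g. e (Evader) can still go to g. Fixed point.
Pursuer's winning region = {d, h, j}.

d, h, j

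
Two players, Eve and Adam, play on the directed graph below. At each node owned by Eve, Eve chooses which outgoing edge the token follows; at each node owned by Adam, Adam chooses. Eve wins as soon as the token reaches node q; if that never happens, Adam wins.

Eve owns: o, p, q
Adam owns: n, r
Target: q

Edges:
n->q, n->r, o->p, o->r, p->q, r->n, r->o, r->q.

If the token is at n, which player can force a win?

Adam

A0 = {q}
A1: add {p} — p (Eve) has p→q.
A2: add {o} — o (Eve) has o→p.
A3 = A2; e.g. n (Adam) can still go to r. Fixed point.
n never enters the attractor, so Adam can avoid the target forever.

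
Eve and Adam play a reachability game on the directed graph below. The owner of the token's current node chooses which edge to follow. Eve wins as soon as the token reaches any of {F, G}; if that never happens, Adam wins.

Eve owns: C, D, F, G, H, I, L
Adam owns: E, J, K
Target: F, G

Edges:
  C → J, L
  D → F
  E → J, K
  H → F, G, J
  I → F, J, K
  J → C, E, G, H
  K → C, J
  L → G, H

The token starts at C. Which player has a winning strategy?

A0 = {F, G}
A1: add {D, H, I, L} — D (Eve) has D→F; H (Eve) has H→F; I (Eve) has I→F; L (Eve) has L→G.
A2: add {C} — C (Eve) has C→L.
A3 = A2; e.g. E (Adam) can still go to J. Fixed point.
C ∈ A2, so Eve can force the target.

Eve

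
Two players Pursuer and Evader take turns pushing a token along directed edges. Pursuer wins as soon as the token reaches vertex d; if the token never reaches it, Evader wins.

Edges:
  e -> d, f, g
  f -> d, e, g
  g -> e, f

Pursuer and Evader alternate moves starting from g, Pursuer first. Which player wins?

Evader

Track states (vertex, player-to-move).
A0 = {(d,Pursuer), (d,Evader)}
A1: add {(e,Pursuer), (f,Pursuer)}.
A2: add {(g,Evader)}.
A3 = A2; e.g. (e,Evader) stays out. (g,Pursuer) never enters ⇒ Evader avoids the target.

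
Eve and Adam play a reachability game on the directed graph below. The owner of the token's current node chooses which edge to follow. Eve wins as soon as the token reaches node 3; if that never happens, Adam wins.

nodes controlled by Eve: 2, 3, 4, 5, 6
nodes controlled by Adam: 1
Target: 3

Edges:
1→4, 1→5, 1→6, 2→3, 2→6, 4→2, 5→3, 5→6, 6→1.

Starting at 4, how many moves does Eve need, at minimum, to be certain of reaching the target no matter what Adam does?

A0 = {3}
A1: add {2, 5} — 2 (Eve) has 2→3; 5 (Eve) has 5→3.
A2: add {4} — 4 (Eve) has 4→2.
A3 = A2; e.g. 1 (Adam) can still go to 6. Fixed point.
4 enters the attractor at level 2, so Eve can force the target in 2 moves from there.

2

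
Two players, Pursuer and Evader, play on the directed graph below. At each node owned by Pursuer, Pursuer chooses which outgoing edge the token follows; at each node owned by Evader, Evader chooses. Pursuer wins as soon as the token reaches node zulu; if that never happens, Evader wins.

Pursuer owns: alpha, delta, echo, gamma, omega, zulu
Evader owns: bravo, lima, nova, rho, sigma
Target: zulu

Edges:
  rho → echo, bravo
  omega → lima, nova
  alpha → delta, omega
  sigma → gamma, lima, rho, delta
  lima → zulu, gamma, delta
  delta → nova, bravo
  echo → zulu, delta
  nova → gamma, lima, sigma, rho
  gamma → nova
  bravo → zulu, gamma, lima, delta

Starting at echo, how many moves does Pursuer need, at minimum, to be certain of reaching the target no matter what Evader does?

A0 = {zulu}
A1: add {echo} — echo (Pursuer) has echo→zulu.
A2 = A1; e.g. gamma (Pursuer) has no edge into A1. Fixed point.
echo enters the attractor at level 1, so Pursuer can force the target in 1 move from there.

1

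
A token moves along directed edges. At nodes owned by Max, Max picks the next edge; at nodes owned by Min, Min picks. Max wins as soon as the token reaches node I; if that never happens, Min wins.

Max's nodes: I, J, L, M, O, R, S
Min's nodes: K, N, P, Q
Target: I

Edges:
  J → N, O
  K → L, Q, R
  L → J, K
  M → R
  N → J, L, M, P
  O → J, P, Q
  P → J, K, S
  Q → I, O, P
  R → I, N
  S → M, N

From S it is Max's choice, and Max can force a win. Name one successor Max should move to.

A0 = {I}
A1: add {R} — R (Max) has R→I.
A2: add {M} — M (Max) has M→R.
A3: add {S} — S (Max) has S→M.
A4 = A3; e.g. J (Max) has no edge into A3. Fixed point.
From S, successor M is in the attractor (rank 2); the other successor N is not.

M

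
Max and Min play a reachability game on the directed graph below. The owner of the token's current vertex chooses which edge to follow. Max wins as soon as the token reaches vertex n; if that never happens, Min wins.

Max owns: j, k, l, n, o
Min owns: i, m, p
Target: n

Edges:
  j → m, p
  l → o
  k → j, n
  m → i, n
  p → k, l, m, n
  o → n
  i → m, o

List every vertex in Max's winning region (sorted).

A0 = {n}
A1: add {k, o} — k (Max) has k→n; o (Max) has o→n.
A2: add {l} — l (Max) has l→o.
A3 = A2; e.g. i (Min) can still go to m. Fixed point.
Max's winning region = {k, l, n, o}.

k, l, n, o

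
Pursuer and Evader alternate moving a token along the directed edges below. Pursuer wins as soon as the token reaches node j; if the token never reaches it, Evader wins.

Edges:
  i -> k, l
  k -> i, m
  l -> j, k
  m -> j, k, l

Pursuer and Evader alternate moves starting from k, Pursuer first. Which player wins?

Evader

Track states (vertex, player-to-move).
A0 = {(j,Pursuer), (j,Evader)}
A1: add {(l,Pursuer), (m,Pursuer)}.
A2 = A1; e.g. (i,Pursuer) stays out. (k,Pursuer) never enters ⇒ Evader avoids the target.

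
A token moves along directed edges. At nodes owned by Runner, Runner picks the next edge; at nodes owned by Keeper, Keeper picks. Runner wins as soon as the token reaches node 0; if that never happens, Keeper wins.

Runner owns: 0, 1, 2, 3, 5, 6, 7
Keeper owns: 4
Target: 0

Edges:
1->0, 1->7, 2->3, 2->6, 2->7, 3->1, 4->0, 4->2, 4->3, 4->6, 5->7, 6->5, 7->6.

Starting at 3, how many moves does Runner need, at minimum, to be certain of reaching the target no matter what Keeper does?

A0 = {0}
A1: add {1} — 1 (Runner) has 1→0.
A2: add {3} — 3 (Runner) has 3→1.
3 enters the attractor at level 2, so Runner can force the target in 2 moves from there.

2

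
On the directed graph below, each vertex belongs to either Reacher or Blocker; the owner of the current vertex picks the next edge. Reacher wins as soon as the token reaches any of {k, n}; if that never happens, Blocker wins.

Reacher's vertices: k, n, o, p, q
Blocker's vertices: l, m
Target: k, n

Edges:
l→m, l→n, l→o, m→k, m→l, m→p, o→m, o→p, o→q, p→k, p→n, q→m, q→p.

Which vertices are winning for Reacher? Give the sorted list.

A0 = {k, n}
A1: add {p} — p (Reacher) has p→k.
A2: add {o, q} — o (Reacher) has o→p; q (Reacher) has q→p.
A3 = A2; e.g. l (Blocker) can still go to m. Fixed point.
Reacher's winning region = {k, n, o, p, q}.

k, n, o, p, q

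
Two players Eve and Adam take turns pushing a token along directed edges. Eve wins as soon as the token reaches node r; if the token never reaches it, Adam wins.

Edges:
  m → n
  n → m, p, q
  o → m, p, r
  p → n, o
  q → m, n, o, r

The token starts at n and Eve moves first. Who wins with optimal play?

Adam

Track states (vertex, player-to-move).
A0 = {(r,Eve), (r,Adam)}
A1: add {(o,Eve), (q,Eve)}.
A2 = A1; e.g. (m,Eve) stays out. (n,Eve) never enters ⇒ Adam avoids the target.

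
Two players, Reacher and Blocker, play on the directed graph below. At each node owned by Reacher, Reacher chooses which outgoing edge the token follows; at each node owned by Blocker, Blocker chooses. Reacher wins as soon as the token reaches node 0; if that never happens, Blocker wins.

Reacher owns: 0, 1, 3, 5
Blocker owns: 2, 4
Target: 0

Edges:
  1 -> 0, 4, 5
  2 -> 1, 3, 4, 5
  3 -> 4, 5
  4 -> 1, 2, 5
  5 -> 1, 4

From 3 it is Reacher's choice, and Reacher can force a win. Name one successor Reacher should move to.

A0 = {0}
A1: add {1} — 1 (Reacher) has 1→0.
A2: add {5} — 5 (Reacher) has 5→1.
A3: add {3} — 3 (Reacher) has 3→5.
A4 = A3; e.g. 2 (Blocker) can still go to 4. Fixed point.
From 3, successor 5 is in the attractor (rank 2); the other successor 4 is not.

5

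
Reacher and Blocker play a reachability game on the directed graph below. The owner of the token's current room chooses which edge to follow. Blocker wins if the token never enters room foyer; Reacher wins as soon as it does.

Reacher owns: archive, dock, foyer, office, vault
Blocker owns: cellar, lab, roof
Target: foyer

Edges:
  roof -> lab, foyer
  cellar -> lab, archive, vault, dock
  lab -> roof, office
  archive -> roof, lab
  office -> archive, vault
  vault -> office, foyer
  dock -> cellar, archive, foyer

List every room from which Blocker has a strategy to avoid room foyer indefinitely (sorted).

A0 = {foyer}
A1: add {dock, vault} — vault (Reacher) has vault→foyer; dock (Reacher) has dock→foyer.
A2: add {office} — office (Reacher) has office→vault.
A3 = A2; e.g. roof (Blocker) can still go to lab. Fixed point.
Reacher's attractor = {dock, foyer, office, vault}; Blocker avoids the target exactly from the complement.

archive, cellar, lab, roof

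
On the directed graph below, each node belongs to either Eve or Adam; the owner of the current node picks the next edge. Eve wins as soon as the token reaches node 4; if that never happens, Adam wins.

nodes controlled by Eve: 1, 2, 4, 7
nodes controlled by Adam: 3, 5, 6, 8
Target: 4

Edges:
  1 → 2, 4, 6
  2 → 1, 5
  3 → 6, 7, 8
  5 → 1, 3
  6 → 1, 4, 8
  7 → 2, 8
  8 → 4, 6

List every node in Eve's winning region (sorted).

1, 2, 4, 7

A0 = {4}
A1: add {1} — 1 (Eve) has 1→4.
A2: add {2} — 2 (Eve) has 2→1.
A3: add {7} — 7 (Eve) has 7→2.
A4 = A3; e.g. 3 (Adam) can still go to 6. Fixed point.
Eve's winning region = {1, 2, 4, 7}.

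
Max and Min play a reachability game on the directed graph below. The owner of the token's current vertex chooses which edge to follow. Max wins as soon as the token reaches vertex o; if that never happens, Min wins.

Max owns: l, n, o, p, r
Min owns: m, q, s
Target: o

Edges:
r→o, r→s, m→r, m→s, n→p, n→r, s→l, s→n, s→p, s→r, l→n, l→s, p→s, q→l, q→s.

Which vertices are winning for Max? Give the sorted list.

A0 = {o}
A1: add {r} — r (Max) has r→o.
A2: add {n} — n (Max) has n→r.
A3: add {l} — l (Max) has l→n.
A4 = A3; e.g. m (Min) can still go to s. Fixed point.
Max's winning region = {l, n, o, r}.

l, n, o, r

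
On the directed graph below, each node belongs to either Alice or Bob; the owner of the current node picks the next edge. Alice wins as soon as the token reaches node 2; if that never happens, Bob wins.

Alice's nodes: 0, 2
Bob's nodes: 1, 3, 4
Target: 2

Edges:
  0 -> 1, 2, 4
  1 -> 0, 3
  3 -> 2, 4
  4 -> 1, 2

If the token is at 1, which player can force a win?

Bob

A0 = {2}
A1: add {0} — 0 (Alice) has 0→2.
A2 = A1; e.g. 1 (Bob) can still go to 3. Fixed point.
1 never enters the attractor, so Bob can avoid the target forever.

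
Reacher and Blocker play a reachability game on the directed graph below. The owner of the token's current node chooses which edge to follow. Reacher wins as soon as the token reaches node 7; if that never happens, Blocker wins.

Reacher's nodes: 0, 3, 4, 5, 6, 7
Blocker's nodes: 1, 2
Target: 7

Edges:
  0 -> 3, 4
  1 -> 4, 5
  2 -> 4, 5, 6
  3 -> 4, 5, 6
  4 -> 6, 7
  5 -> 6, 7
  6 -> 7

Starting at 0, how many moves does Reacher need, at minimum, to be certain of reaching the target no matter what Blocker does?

A0 = {7}
A1: add {4, 5, 6} — 4 (Reacher) has 4→7; 5 (Reacher) has 5→7; 6 (Reacher) has 6→7.
A2: add {0, 1, 2, 3} — 0 (Reacher) has 0→4; 1 (Blocker): all of {4, 5} already in; 2 (Blocker): all of {4, 5, 6} already in; 3 (Reacher) has 3→4.
A2 = all vertices. Fixed point.
0 enters the attractor at level 2, so Reacher can force the target in 2 moves from there.

2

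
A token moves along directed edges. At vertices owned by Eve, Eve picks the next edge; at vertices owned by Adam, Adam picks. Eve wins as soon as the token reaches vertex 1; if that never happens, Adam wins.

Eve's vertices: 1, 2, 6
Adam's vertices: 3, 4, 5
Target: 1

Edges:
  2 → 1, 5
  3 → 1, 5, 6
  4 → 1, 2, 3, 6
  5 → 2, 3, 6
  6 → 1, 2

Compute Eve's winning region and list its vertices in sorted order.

1, 2, 6

A0 = {1}
A1: add {2, 6} — 2 (Eve) has 2→1; 6 (Eve) has 6→1.
A2 = A1; e.g. 3 (Adam) can still go to 5. Fixed point.
Eve's winning region = {1, 2, 6}.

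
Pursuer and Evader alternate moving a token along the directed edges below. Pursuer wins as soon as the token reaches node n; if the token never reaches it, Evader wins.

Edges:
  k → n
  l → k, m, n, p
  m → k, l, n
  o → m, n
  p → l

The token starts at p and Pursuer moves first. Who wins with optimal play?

Evader

Track states (vertex, player-to-move).
A0 = {(n,Pursuer), (n,Evader)}
A1: add {(k,Pursuer), (k,Evader), (l,Pursuer), (m,Pursuer), (o,Pursuer)}.
A2: add {(m,Evader), (o,Evader), (p,Evader)}.
A3 = A2; e.g. (l,Evader) stays out. (p,Pursuer) never enters ⇒ Evader avoids the target.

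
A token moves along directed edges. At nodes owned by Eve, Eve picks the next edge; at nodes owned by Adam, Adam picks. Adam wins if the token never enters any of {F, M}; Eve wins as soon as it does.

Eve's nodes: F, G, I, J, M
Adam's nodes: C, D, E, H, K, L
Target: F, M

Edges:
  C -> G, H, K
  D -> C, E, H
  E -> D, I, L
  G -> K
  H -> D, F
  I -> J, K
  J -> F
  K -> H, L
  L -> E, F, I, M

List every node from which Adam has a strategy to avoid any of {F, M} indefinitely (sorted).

C, D, E, G, H, K, L

A0 = {F, M}
A1: add {J} — J (Eve) has J→F.
A2: add {I} — I (Eve) has I→J.
A3 = A2; e.g. C (Adam) can still go to G. Fixed point.
Eve's attractor = {F, I, J, M}; Adam avoids the target exactly from the complement.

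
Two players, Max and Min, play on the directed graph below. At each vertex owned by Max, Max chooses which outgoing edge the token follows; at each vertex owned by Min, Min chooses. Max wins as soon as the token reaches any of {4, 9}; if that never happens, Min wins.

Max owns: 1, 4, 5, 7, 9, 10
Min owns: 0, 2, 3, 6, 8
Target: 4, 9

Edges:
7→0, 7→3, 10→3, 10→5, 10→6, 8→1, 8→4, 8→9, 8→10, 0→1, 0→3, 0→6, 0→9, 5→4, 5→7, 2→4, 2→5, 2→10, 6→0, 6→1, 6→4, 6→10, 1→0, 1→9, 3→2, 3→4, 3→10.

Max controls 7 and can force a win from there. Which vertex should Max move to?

3

A0 = {4, 9}
A1: add {1, 5} — 1 (Max) has 1→9; 5 (Max) has 5→4.
A2: add {10} — 10 (Max) has 10→5.
A3: add {2, 8} — 2 (Min): all of {4, 5, 10} already in; 8 (Min): all of {1, 4, 9, 10} already in.
A4: add {3} — 3 (Min): all of {2, 4, 10} already in.
A5: add {7} — 7 (Max) has 7→3.
A6 = A5; e.g. 0 (Min) can still go to 6. Fixed point.
From 7, successor 3 is in the attractor (rank 4); the other successor 0 is not.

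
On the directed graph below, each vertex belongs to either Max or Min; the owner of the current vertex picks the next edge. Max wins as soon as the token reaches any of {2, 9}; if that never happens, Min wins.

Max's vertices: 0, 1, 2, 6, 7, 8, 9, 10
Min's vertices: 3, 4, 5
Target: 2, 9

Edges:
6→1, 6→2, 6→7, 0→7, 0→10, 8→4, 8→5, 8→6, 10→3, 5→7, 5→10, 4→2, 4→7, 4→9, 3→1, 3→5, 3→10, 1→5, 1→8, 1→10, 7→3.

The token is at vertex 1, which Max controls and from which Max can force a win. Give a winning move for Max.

A0 = {2, 9}
A1: add {6} — 6 (Max) has 6→2.
A2: add {8} — 8 (Max) has 8→6.
A3: add {1} — 1 (Max) has 1→8.
A4 = A3; e.g. 0 (Max) has no edge into A3. Fixed point.
From 1, successor 8 is in the attractor (rank 2); the other successors 5, 10 are not.

8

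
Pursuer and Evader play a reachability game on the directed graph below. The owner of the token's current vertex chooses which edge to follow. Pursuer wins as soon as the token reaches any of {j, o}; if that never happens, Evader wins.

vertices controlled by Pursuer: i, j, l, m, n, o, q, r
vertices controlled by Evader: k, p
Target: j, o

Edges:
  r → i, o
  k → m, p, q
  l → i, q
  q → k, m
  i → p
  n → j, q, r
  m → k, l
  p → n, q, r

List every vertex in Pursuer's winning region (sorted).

A0 = {j, o}
A1: add {n, r} — n (Pursuer) has n→j; r (Pursuer) has r→o.
A2 = A1; e.g. i (Pursuer) has no edge into A1. Fixed point.
Pursuer's winning region = {j, n, o, r}.

j, n, o, r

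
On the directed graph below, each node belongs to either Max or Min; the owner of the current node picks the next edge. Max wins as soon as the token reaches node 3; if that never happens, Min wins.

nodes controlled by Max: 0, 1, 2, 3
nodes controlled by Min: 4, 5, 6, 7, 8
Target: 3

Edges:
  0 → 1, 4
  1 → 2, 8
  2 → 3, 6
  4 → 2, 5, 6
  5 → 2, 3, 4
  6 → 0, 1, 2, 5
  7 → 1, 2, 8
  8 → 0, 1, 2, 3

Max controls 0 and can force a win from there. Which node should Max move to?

1

A0 = {3}
A1: add {2} — 2 (Max) has 2→3.
A2: add {1} — 1 (Max) has 1→2.
A3: add {0} — 0 (Max) has 0→1.
A4: add {8} — 8 (Min): all of {0, 1, 2, 3} already in.
A5: add {7} — 7 (Min): all of {1, 2, 8} already in.
A6 = A5; e.g. 4 (Min) can still go to 5. Fixed point.
From 0, successor 1 is in the attractor (rank 2); the other successor 4 is not.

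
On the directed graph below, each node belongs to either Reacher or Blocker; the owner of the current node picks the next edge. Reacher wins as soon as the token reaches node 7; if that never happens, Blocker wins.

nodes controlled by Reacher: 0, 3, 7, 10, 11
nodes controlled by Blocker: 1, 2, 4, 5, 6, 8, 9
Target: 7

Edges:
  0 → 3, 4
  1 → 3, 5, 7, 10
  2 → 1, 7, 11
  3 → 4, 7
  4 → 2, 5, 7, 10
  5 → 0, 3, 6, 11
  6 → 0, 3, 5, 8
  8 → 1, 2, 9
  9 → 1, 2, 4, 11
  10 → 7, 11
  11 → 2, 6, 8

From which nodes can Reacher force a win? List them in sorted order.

0, 3, 7, 10

A0 = {7}
A1: add {3, 10} — 3 (Reacher) has 3→7; 10 (Reacher) has 10→7.
A2: add {0} — 0 (Reacher) has 0→3.
A3 = A2; e.g. 1 (Blocker) can still go to 5. Fixed point.
Reacher's winning region = {0, 3, 7, 10}.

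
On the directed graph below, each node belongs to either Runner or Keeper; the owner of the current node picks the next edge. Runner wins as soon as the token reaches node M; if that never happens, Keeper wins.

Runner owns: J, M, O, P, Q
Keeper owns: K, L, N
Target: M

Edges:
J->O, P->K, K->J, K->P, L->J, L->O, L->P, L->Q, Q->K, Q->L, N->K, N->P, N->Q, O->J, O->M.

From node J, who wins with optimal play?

A0 = {M}
A1: add {O} — O (Runner) has O→M.
A2: add {J} — J (Runner) has J→O.
A3 = A2; e.g. K (Keeper) can still go to P. Fixed point.
J ∈ A2, so Runner can force the target.

Runner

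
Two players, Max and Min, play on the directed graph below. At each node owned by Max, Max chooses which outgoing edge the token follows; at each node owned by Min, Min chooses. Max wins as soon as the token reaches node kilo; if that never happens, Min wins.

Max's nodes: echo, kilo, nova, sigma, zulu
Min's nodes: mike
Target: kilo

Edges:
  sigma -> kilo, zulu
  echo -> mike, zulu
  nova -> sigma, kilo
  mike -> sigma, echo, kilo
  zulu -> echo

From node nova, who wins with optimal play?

A0 = {kilo}
A1: add {nova, sigma} — sigma (Max) has sigma→kilo; nova (Max) has nova→kilo.
A2 = A1; e.g. echo (Max) has no edge into A1. Fixed point.
nova ∈ A1, so Max can force the target.

Max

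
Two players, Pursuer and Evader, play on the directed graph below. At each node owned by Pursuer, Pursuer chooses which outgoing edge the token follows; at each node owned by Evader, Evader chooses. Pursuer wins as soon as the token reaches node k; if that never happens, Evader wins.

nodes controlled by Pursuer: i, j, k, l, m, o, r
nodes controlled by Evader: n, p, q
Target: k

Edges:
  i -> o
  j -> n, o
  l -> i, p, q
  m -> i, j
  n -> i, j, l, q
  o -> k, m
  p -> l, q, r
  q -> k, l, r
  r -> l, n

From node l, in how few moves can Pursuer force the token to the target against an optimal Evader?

A0 = {k}
A1: add {o} — o (Pursuer) has o→k.
A2: add {i, j} — i (Pursuer) has i→o; j (Pursuer) has j→o.
A3: add {l, m} — l (Pursuer) has l→i; m (Pursuer) has m→i.
l enters the attractor at level 3, so Pursuer can force the target in 3 moves from there.

3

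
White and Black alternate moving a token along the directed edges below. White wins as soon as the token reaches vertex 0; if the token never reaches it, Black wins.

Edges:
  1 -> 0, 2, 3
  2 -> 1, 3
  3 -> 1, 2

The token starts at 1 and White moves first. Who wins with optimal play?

Track states (vertex, player-to-move).
A0 = {(0,White), (0,Black)}
A1: add {(1,White)}.
(1,White) ∈ A1 ⇒ White forces the target.

White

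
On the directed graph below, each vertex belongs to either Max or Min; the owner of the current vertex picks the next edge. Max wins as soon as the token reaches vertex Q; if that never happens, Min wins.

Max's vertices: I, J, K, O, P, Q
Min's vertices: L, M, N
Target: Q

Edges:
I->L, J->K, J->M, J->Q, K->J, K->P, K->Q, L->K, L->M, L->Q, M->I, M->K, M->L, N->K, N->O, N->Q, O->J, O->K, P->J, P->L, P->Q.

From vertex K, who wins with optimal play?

Max

A0 = {Q}
A1: add {J, K, P} — J (Max) has J→Q; K (Max) has K→Q; P (Max) has P→Q.
K ∈ A1, so Max can force the target.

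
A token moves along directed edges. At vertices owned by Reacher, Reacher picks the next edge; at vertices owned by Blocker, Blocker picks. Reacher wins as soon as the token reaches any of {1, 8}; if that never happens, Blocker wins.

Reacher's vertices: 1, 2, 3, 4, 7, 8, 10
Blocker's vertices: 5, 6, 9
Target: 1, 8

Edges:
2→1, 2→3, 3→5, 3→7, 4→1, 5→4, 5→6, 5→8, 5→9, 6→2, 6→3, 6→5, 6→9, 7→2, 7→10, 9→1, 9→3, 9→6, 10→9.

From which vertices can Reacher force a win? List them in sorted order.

1, 2, 3, 4, 7, 8

A0 = {1, 8}
A1: add {2, 4} — 2 (Reacher) has 2→1; 4 (Reacher) has 4→1.
A2: add {7} — 7 (Reacher) has 7→2.
A3: add {3} — 3 (Reacher) has 3→7.
A4 = A3; e.g. 5 (Blocker) can still go to 6. Fixed point.
Reacher's winning region = {1, 2, 3, 4, 7, 8}.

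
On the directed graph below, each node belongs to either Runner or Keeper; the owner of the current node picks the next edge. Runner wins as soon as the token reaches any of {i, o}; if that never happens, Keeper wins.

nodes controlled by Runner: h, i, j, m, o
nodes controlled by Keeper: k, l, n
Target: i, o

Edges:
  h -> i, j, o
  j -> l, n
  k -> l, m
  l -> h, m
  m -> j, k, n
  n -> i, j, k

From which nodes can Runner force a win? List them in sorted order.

A0 = {i, o}
A1: add {h} — h (Runner) has h→i.
A2 = A1; e.g. j (Runner) has no edge into A1. Fixed point.
Runner's winning region = {h, i, o}.

h, i, o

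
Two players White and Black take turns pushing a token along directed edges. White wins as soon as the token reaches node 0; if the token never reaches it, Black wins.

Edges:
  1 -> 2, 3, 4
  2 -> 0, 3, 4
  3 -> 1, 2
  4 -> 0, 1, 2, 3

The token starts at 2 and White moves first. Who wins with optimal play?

White

Track states (vertex, player-to-move).
A0 = {(0,White), (0,Black)}
A1: add {(2,White), (4,White)}.
(2,White) ∈ A1 ⇒ White forces the target.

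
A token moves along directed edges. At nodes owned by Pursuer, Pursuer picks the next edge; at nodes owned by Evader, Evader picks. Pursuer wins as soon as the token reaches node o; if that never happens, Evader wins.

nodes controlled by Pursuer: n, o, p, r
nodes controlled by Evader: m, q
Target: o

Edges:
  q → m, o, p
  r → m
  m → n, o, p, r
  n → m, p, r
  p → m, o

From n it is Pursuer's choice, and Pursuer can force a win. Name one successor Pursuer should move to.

A0 = {o}
A1: add {p} — p (Pursuer) has p→o.
A2: add {n} — n (Pursuer) has n→p.
A3 = A2; e.g. m (Evader) can still go to r. Fixed point.
From n, successor p is in the attractor (rank 1); the other successors m, r are not.

p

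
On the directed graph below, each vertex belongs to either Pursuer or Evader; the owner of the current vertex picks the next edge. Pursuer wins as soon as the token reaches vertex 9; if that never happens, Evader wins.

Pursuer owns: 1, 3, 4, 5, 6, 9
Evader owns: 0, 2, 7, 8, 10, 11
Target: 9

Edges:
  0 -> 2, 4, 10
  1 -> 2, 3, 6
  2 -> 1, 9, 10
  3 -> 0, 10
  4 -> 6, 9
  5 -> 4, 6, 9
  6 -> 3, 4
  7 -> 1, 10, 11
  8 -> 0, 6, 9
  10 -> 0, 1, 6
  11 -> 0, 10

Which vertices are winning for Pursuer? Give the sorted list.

A0 = {9}
A1: add {4, 5} — 4 (Pursuer) has 4→9; 5 (Pursuer) has 5→9.
A2: add {6} — 6 (Pursuer) has 6→4.
A3: add {1} — 1 (Pursuer) has 1→6.
A4 = A3; e.g. 0 (Evader) can still go to 2. Fixed point.
Pursuer's winning region = {1, 4, 5, 6, 9}.

1, 4, 5, 6, 9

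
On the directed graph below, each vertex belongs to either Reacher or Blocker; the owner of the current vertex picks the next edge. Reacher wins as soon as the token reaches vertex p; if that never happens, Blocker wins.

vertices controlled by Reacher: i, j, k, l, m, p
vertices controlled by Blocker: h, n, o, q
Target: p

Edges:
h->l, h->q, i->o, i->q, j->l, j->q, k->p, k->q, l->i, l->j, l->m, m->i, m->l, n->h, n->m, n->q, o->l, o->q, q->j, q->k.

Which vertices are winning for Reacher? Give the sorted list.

A0 = {p}
A1: add {k} — k (Reacher) has k→p.
A2 = A1; e.g. h (Blocker) can still go to l. Fixed point.
Reacher's winning region = {k, p}.

k, p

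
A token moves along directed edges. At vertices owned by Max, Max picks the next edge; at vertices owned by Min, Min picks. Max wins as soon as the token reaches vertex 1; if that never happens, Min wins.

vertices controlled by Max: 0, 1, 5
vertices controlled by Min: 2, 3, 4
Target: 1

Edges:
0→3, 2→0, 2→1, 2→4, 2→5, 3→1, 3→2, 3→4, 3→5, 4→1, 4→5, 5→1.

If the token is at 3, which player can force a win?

A0 = {1}
A1: add {5} — 5 (Max) has 5→1.
A2: add {4} — 4 (Min): all of {1, 5} already in.
A3 = A2; e.g. 0 (Max) has no edge into A2. Fixed point.
3 never enters the attractor, so Min can avoid the target forever.

Min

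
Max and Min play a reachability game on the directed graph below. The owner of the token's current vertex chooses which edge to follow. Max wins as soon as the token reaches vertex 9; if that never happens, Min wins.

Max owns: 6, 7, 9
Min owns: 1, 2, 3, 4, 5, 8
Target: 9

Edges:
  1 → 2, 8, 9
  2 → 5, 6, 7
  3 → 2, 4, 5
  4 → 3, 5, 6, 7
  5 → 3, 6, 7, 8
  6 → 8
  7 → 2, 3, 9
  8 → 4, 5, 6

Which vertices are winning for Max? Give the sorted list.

A0 = {9}
A1: add {7} — 7 (Max) has 7→9.
A2 = A1; e.g. 1 (Min) can still go to 2. Fixed point.
Max's winning region = {7, 9}.

7, 9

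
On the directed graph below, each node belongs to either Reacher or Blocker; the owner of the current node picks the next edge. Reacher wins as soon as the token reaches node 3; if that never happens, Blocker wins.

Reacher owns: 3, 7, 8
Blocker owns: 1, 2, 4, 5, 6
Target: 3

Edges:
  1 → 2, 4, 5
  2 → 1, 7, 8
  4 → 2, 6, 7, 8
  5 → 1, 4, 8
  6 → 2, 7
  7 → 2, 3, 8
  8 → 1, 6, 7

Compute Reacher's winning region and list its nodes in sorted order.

A0 = {3}
A1: add {7} — 7 (Reacher) has 7→3.
A2: add {8} — 8 (Reacher) has 8→7.
A3 = A2; e.g. 1 (Blocker) can still go to 2. Fixed point.
Reacher's winning region = {3, 7, 8}.

3, 7, 8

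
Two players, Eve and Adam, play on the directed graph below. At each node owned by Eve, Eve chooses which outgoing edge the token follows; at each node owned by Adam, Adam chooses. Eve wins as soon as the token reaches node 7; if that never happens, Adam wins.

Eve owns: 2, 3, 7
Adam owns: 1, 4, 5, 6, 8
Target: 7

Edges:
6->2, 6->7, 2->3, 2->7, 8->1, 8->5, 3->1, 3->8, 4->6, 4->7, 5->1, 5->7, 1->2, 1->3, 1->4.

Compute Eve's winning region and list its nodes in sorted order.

2, 4, 6, 7

A0 = {7}
A1: add {2} — 2 (Eve) has 2→7.
A2: add {6} — 6 (Adam): all of {2, 7} already in.
A3: add {4} — 4 (Adam): all of {6, 7} already in.
A4 = A3; e.g. 1 (Adam) can still go to 3. Fixed point.
Eve's winning region = {2, 4, 6, 7}.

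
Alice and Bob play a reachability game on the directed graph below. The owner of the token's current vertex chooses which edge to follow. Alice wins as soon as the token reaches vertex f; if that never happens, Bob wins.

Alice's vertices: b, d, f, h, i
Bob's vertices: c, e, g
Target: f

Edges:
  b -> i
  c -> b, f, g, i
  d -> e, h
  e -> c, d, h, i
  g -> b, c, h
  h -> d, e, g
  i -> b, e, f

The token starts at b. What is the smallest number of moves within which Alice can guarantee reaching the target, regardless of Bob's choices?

2

A0 = {f}
A1: add {i} — i (Alice) has i→f.
A2: add {b} — b (Alice) has b→i.
A3 = A2; e.g. c (Bob) can still go to g. Fixed point.
b enters the attractor at level 2, so Alice can force the target in 2 moves from there.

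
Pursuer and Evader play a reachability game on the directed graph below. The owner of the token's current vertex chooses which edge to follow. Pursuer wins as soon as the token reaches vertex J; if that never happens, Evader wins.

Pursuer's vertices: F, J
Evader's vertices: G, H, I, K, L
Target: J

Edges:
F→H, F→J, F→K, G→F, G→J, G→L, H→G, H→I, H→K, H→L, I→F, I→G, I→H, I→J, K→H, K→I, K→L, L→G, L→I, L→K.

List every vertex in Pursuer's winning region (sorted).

F, J

A0 = {J}
A1: add {F} — F (Pursuer) has F→J.
A2 = A1; e.g. G (Evader) can still go to L. Fixed point.
Pursuer's winning region = {F, J}.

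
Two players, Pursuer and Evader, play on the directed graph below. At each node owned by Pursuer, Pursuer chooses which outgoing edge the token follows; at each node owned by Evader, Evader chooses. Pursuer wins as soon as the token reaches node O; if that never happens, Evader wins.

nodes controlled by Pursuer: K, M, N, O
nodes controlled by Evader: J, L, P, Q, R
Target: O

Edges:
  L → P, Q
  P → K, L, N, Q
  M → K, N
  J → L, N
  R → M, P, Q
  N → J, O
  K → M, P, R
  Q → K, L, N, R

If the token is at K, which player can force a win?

Pursuer

A0 = {O}
A1: add {N} — N (Pursuer) has N→O.
A2: add {M} — M (Pursuer) has M→N.
A3: add {K} — K (Pursuer) has K→M.
A4 = A3; e.g. J (Evader) can still go to L. Fixed point.
K ∈ A3, so Pursuer can force the target.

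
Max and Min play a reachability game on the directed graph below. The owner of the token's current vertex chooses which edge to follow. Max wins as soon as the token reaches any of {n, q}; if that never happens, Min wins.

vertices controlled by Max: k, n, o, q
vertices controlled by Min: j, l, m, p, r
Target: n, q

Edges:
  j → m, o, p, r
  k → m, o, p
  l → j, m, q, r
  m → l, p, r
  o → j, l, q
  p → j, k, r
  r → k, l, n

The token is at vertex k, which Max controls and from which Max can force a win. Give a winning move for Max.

A0 = {n, q}
A1: add {o} — o (Max) has o→q.
A2: add {k} — k (Max) has k→o.
A3 = A2; e.g. j (Min) can still go to m. Fixed point.
From k, successor o is in the attractor (rank 1); the other successors m, p are not.

o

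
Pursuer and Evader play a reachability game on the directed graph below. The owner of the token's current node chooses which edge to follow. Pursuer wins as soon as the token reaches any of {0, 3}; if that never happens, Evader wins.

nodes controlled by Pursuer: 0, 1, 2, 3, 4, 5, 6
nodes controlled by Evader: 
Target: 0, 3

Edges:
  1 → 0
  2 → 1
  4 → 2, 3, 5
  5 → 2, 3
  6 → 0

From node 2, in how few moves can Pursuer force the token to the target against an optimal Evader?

A0 = {0, 3}
A1: add {1, 4, 5, 6} — 1 (Pursuer) has 1→0; 4 (Pursuer) has 4→3; 5 (Pursuer) has 5→3; 6 (Pursuer) has 6→0.
A2: add {2} — 2 (Pursuer) has 2→1.
A2 = all vertices. Fixed point.
2 enters the attractor at level 2, so Pursuer can force the target in 2 moves from there.

2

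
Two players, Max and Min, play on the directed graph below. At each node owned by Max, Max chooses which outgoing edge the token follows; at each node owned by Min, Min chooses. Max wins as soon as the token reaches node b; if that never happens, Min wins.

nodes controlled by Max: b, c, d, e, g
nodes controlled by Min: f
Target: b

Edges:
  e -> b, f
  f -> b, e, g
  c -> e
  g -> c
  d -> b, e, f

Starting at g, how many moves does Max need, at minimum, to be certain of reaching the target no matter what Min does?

A0 = {b}
A1: add {d, e} — d (Max) has d→b; e (Max) has e→b.
A2: add {c} — c (Max) has c→e.
A3: add {g} — g (Max) has g→c.
g enters the attractor at level 3, so Max can force the target in 3 moves from there.

3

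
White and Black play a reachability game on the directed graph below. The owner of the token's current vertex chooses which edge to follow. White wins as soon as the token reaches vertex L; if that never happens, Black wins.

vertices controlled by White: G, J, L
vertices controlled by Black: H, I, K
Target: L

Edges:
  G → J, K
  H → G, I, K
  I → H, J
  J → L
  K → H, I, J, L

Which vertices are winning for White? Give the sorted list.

A0 = {L}
A1: add {J} — J (White) has J→L.
A2: add {G} — G (White) has G→J.
A3 = A2; e.g. H (Black) can still go to I. Fixed point.
White's winning region = {G, J, L}.

G, J, L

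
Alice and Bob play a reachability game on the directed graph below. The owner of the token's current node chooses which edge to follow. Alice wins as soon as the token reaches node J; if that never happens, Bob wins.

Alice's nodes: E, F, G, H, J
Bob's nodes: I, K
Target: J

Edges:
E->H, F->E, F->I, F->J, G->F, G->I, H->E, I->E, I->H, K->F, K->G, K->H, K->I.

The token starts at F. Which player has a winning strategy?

A0 = {J}
A1: add {F} — F (Alice) has F→J.
F ∈ A1, so Alice can force the target.

Alice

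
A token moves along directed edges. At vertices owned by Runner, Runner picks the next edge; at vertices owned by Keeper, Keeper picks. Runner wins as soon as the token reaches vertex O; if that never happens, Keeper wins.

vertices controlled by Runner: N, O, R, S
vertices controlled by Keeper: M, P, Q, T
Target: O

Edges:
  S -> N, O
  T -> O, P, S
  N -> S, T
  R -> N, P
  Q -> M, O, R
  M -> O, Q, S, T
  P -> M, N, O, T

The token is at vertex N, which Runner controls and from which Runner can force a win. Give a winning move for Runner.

A0 = {O}
A1: add {S} — S (Runner) has S→O.
A2: add {N} — N (Runner) has N→S.
A3: add {R} — R (Runner) has R→N.
A4 = A3; e.g. M (Keeper) can still go to Q. Fixed point.
From N, successor S is in the attractor (rank 1); the other successor T is not.

S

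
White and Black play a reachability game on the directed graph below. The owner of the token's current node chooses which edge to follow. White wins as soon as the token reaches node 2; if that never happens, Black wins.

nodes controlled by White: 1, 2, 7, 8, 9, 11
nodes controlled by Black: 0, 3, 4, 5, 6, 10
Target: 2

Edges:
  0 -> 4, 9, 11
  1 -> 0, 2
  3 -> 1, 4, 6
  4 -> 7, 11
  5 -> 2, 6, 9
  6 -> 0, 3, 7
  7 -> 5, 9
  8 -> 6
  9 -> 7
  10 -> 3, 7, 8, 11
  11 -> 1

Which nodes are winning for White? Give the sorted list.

1, 2, 11

A0 = {2}
A1: add {1} — 1 (White) has 1→2.
A2: add {11} — 11 (White) has 11→1.
A3 = A2; e.g. 0 (Black) can still go to 4. Fixed point.
White's winning region = {1, 2, 11}.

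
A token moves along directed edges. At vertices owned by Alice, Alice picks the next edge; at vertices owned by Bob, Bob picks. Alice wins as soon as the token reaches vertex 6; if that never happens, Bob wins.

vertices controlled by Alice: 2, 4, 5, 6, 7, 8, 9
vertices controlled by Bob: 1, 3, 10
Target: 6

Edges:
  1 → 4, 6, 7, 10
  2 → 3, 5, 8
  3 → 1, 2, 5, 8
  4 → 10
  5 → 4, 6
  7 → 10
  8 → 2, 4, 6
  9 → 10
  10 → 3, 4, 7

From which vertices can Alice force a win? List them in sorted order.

2, 5, 6, 8

A0 = {6}
A1: add {5, 8} — 5 (Alice) has 5→6; 8 (Alice) has 8→6.
A2: add {2} — 2 (Alice) has 2→5.
A3 = A2; e.g. 1 (Bob) can still go to 4. Fixed point.
Alice's winning region = {2, 5, 6, 8}.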